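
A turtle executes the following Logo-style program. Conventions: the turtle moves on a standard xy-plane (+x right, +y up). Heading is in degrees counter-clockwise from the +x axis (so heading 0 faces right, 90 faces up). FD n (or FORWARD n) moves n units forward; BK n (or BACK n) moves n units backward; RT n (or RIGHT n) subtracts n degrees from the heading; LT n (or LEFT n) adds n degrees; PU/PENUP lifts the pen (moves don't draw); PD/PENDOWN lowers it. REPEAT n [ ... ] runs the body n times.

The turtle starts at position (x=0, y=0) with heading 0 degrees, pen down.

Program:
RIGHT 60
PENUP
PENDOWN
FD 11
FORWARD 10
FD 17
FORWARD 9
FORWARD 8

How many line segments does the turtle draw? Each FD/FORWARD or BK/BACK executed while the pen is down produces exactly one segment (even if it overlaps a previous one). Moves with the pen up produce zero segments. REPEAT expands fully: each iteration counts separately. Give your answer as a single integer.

Answer: 5

Derivation:
Executing turtle program step by step:
Start: pos=(0,0), heading=0, pen down
RT 60: heading 0 -> 300
PU: pen up
PD: pen down
FD 11: (0,0) -> (5.5,-9.526) [heading=300, draw]
FD 10: (5.5,-9.526) -> (10.5,-18.187) [heading=300, draw]
FD 17: (10.5,-18.187) -> (19,-32.909) [heading=300, draw]
FD 9: (19,-32.909) -> (23.5,-40.703) [heading=300, draw]
FD 8: (23.5,-40.703) -> (27.5,-47.631) [heading=300, draw]
Final: pos=(27.5,-47.631), heading=300, 5 segment(s) drawn
Segments drawn: 5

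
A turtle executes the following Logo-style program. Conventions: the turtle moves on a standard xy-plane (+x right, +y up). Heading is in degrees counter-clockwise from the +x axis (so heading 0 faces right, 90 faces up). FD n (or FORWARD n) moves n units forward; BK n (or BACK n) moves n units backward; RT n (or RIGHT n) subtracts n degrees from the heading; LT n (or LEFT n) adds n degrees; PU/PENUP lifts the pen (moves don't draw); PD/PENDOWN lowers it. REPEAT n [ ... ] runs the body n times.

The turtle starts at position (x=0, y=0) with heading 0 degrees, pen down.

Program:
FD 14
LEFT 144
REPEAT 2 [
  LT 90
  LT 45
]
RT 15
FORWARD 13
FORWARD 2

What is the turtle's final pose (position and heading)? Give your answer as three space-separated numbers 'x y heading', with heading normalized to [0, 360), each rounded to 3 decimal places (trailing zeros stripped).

Executing turtle program step by step:
Start: pos=(0,0), heading=0, pen down
FD 14: (0,0) -> (14,0) [heading=0, draw]
LT 144: heading 0 -> 144
REPEAT 2 [
  -- iteration 1/2 --
  LT 90: heading 144 -> 234
  LT 45: heading 234 -> 279
  -- iteration 2/2 --
  LT 90: heading 279 -> 9
  LT 45: heading 9 -> 54
]
RT 15: heading 54 -> 39
FD 13: (14,0) -> (24.103,8.181) [heading=39, draw]
FD 2: (24.103,8.181) -> (25.657,9.44) [heading=39, draw]
Final: pos=(25.657,9.44), heading=39, 3 segment(s) drawn

Answer: 25.657 9.44 39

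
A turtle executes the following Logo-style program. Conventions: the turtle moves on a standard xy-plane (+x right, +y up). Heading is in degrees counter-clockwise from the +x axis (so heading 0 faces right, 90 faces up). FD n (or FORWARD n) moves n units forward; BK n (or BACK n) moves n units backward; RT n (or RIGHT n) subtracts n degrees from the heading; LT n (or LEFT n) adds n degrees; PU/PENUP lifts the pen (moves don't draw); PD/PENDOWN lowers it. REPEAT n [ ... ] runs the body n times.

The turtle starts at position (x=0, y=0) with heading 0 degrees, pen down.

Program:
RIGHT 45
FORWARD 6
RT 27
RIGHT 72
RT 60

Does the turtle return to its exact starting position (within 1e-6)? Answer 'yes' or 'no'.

Answer: no

Derivation:
Executing turtle program step by step:
Start: pos=(0,0), heading=0, pen down
RT 45: heading 0 -> 315
FD 6: (0,0) -> (4.243,-4.243) [heading=315, draw]
RT 27: heading 315 -> 288
RT 72: heading 288 -> 216
RT 60: heading 216 -> 156
Final: pos=(4.243,-4.243), heading=156, 1 segment(s) drawn

Start position: (0, 0)
Final position: (4.243, -4.243)
Distance = 6; >= 1e-6 -> NOT closed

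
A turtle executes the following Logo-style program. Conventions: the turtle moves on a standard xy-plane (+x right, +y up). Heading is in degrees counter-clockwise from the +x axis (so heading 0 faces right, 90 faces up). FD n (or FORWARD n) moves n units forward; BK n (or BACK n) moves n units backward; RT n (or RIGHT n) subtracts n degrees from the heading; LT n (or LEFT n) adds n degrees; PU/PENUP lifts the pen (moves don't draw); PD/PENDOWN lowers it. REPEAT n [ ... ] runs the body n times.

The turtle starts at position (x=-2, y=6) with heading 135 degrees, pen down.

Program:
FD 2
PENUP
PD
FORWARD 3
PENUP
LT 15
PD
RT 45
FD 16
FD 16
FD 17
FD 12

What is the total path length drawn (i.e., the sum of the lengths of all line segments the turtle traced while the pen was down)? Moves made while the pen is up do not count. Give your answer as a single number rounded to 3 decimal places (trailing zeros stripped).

Executing turtle program step by step:
Start: pos=(-2,6), heading=135, pen down
FD 2: (-2,6) -> (-3.414,7.414) [heading=135, draw]
PU: pen up
PD: pen down
FD 3: (-3.414,7.414) -> (-5.536,9.536) [heading=135, draw]
PU: pen up
LT 15: heading 135 -> 150
PD: pen down
RT 45: heading 150 -> 105
FD 16: (-5.536,9.536) -> (-9.677,24.99) [heading=105, draw]
FD 16: (-9.677,24.99) -> (-13.818,40.445) [heading=105, draw]
FD 17: (-13.818,40.445) -> (-18.218,56.866) [heading=105, draw]
FD 12: (-18.218,56.866) -> (-21.323,68.457) [heading=105, draw]
Final: pos=(-21.323,68.457), heading=105, 6 segment(s) drawn

Segment lengths:
  seg 1: (-2,6) -> (-3.414,7.414), length = 2
  seg 2: (-3.414,7.414) -> (-5.536,9.536), length = 3
  seg 3: (-5.536,9.536) -> (-9.677,24.99), length = 16
  seg 4: (-9.677,24.99) -> (-13.818,40.445), length = 16
  seg 5: (-13.818,40.445) -> (-18.218,56.866), length = 17
  seg 6: (-18.218,56.866) -> (-21.323,68.457), length = 12
Total = 66

Answer: 66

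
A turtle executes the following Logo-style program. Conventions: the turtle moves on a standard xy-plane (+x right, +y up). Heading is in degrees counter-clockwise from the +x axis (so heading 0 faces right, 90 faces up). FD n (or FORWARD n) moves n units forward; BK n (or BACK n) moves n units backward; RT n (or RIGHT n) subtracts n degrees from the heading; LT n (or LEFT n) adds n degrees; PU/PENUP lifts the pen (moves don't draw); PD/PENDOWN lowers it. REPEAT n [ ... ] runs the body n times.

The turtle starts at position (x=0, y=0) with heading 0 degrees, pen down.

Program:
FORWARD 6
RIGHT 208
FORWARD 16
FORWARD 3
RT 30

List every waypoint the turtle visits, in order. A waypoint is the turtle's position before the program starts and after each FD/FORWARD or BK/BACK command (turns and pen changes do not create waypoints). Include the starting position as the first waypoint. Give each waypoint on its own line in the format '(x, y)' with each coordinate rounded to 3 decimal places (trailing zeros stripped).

Answer: (0, 0)
(6, 0)
(-8.127, 7.512)
(-10.776, 8.92)

Derivation:
Executing turtle program step by step:
Start: pos=(0,0), heading=0, pen down
FD 6: (0,0) -> (6,0) [heading=0, draw]
RT 208: heading 0 -> 152
FD 16: (6,0) -> (-8.127,7.512) [heading=152, draw]
FD 3: (-8.127,7.512) -> (-10.776,8.92) [heading=152, draw]
RT 30: heading 152 -> 122
Final: pos=(-10.776,8.92), heading=122, 3 segment(s) drawn
Waypoints (4 total):
(0, 0)
(6, 0)
(-8.127, 7.512)
(-10.776, 8.92)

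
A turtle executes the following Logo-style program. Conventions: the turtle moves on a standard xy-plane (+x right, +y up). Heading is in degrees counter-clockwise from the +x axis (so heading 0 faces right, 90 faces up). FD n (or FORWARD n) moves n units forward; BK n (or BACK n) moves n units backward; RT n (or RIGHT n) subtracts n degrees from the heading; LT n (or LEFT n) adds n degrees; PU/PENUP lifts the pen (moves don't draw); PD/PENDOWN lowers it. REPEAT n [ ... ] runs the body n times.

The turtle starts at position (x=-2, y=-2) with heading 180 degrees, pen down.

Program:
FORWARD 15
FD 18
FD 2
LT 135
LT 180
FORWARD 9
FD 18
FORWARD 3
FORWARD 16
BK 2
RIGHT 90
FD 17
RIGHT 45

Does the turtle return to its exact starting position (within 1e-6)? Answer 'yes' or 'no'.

Executing turtle program step by step:
Start: pos=(-2,-2), heading=180, pen down
FD 15: (-2,-2) -> (-17,-2) [heading=180, draw]
FD 18: (-17,-2) -> (-35,-2) [heading=180, draw]
FD 2: (-35,-2) -> (-37,-2) [heading=180, draw]
LT 135: heading 180 -> 315
LT 180: heading 315 -> 135
FD 9: (-37,-2) -> (-43.364,4.364) [heading=135, draw]
FD 18: (-43.364,4.364) -> (-56.092,17.092) [heading=135, draw]
FD 3: (-56.092,17.092) -> (-58.213,19.213) [heading=135, draw]
FD 16: (-58.213,19.213) -> (-69.527,30.527) [heading=135, draw]
BK 2: (-69.527,30.527) -> (-68.113,29.113) [heading=135, draw]
RT 90: heading 135 -> 45
FD 17: (-68.113,29.113) -> (-56.092,41.134) [heading=45, draw]
RT 45: heading 45 -> 0
Final: pos=(-56.092,41.134), heading=0, 9 segment(s) drawn

Start position: (-2, -2)
Final position: (-56.092, 41.134)
Distance = 69.184; >= 1e-6 -> NOT closed

Answer: no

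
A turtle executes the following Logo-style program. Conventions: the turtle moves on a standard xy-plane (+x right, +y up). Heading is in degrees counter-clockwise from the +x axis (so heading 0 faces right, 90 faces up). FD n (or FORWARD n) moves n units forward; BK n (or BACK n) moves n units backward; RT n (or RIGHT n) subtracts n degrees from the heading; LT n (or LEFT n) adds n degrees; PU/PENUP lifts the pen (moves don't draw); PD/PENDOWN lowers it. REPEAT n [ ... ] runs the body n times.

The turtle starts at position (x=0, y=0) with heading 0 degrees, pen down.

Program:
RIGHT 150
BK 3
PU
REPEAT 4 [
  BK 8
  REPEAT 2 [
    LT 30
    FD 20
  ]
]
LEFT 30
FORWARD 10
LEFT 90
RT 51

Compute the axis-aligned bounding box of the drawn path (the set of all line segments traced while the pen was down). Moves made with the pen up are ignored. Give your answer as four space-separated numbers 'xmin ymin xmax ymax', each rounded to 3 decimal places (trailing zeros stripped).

Executing turtle program step by step:
Start: pos=(0,0), heading=0, pen down
RT 150: heading 0 -> 210
BK 3: (0,0) -> (2.598,1.5) [heading=210, draw]
PU: pen up
REPEAT 4 [
  -- iteration 1/4 --
  BK 8: (2.598,1.5) -> (9.526,5.5) [heading=210, move]
  REPEAT 2 [
    -- iteration 1/2 --
    LT 30: heading 210 -> 240
    FD 20: (9.526,5.5) -> (-0.474,-11.821) [heading=240, move]
    -- iteration 2/2 --
    LT 30: heading 240 -> 270
    FD 20: (-0.474,-11.821) -> (-0.474,-31.821) [heading=270, move]
  ]
  -- iteration 2/4 --
  BK 8: (-0.474,-31.821) -> (-0.474,-23.821) [heading=270, move]
  REPEAT 2 [
    -- iteration 1/2 --
    LT 30: heading 270 -> 300
    FD 20: (-0.474,-23.821) -> (9.526,-41.141) [heading=300, move]
    -- iteration 2/2 --
    LT 30: heading 300 -> 330
    FD 20: (9.526,-41.141) -> (26.847,-51.141) [heading=330, move]
  ]
  -- iteration 3/4 --
  BK 8: (26.847,-51.141) -> (19.919,-47.141) [heading=330, move]
  REPEAT 2 [
    -- iteration 1/2 --
    LT 30: heading 330 -> 0
    FD 20: (19.919,-47.141) -> (39.919,-47.141) [heading=0, move]
    -- iteration 2/2 --
    LT 30: heading 0 -> 30
    FD 20: (39.919,-47.141) -> (57.239,-37.141) [heading=30, move]
  ]
  -- iteration 4/4 --
  BK 8: (57.239,-37.141) -> (50.311,-41.141) [heading=30, move]
  REPEAT 2 [
    -- iteration 1/2 --
    LT 30: heading 30 -> 60
    FD 20: (50.311,-41.141) -> (60.311,-23.821) [heading=60, move]
    -- iteration 2/2 --
    LT 30: heading 60 -> 90
    FD 20: (60.311,-23.821) -> (60.311,-3.821) [heading=90, move]
  ]
]
LT 30: heading 90 -> 120
FD 10: (60.311,-3.821) -> (55.311,4.84) [heading=120, move]
LT 90: heading 120 -> 210
RT 51: heading 210 -> 159
Final: pos=(55.311,4.84), heading=159, 1 segment(s) drawn

Segment endpoints: x in {0, 2.598}, y in {0, 1.5}
xmin=0, ymin=0, xmax=2.598, ymax=1.5

Answer: 0 0 2.598 1.5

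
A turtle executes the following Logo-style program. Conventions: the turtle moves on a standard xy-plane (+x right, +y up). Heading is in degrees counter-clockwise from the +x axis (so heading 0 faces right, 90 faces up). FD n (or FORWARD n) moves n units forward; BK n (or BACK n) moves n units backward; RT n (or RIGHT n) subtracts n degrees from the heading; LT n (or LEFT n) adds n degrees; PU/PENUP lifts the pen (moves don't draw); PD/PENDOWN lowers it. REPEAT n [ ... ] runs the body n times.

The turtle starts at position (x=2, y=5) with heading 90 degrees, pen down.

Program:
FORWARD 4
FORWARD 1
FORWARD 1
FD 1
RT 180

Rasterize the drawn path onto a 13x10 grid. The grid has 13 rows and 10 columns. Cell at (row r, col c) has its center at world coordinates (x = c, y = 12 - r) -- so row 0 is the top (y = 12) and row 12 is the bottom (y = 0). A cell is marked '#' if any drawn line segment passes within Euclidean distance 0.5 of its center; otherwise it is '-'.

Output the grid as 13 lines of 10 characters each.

Answer: --#-------
--#-------
--#-------
--#-------
--#-------
--#-------
--#-------
--#-------
----------
----------
----------
----------
----------

Derivation:
Segment 0: (2,5) -> (2,9)
Segment 1: (2,9) -> (2,10)
Segment 2: (2,10) -> (2,11)
Segment 3: (2,11) -> (2,12)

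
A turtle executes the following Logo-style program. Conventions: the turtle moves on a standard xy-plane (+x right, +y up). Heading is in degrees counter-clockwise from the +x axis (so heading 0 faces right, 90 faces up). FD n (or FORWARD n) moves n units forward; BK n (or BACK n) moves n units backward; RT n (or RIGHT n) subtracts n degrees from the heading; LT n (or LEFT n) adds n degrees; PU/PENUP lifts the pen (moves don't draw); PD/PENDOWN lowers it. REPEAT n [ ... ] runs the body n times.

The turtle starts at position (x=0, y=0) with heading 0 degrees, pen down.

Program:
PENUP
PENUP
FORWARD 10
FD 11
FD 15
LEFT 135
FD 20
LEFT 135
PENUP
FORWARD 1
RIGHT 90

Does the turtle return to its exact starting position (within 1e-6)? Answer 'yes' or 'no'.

Executing turtle program step by step:
Start: pos=(0,0), heading=0, pen down
PU: pen up
PU: pen up
FD 10: (0,0) -> (10,0) [heading=0, move]
FD 11: (10,0) -> (21,0) [heading=0, move]
FD 15: (21,0) -> (36,0) [heading=0, move]
LT 135: heading 0 -> 135
FD 20: (36,0) -> (21.858,14.142) [heading=135, move]
LT 135: heading 135 -> 270
PU: pen up
FD 1: (21.858,14.142) -> (21.858,13.142) [heading=270, move]
RT 90: heading 270 -> 180
Final: pos=(21.858,13.142), heading=180, 0 segment(s) drawn

Start position: (0, 0)
Final position: (21.858, 13.142)
Distance = 25.505; >= 1e-6 -> NOT closed

Answer: no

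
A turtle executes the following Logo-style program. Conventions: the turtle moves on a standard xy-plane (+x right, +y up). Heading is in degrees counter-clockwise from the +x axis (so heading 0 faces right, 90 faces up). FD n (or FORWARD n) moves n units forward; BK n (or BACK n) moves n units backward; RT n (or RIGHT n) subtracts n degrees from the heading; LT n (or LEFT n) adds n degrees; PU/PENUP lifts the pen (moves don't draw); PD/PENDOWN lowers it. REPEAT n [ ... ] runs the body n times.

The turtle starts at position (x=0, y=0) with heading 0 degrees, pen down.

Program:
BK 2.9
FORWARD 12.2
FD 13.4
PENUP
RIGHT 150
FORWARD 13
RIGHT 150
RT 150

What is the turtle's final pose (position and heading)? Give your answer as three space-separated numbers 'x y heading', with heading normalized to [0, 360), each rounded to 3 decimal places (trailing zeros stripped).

Answer: 11.442 -6.5 270

Derivation:
Executing turtle program step by step:
Start: pos=(0,0), heading=0, pen down
BK 2.9: (0,0) -> (-2.9,0) [heading=0, draw]
FD 12.2: (-2.9,0) -> (9.3,0) [heading=0, draw]
FD 13.4: (9.3,0) -> (22.7,0) [heading=0, draw]
PU: pen up
RT 150: heading 0 -> 210
FD 13: (22.7,0) -> (11.442,-6.5) [heading=210, move]
RT 150: heading 210 -> 60
RT 150: heading 60 -> 270
Final: pos=(11.442,-6.5), heading=270, 3 segment(s) drawn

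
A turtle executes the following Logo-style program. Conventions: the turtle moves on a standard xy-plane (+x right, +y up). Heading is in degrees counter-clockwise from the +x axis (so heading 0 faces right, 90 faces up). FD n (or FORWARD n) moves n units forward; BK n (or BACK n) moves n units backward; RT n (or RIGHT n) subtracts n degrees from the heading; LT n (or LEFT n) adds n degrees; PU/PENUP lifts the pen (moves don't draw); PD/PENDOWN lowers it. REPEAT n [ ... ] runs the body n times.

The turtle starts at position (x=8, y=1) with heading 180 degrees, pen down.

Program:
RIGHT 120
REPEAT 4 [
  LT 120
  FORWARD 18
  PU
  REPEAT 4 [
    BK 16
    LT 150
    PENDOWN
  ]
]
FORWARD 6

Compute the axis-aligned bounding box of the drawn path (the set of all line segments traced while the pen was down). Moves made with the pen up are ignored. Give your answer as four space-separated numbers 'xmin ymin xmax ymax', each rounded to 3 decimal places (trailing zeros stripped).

Executing turtle program step by step:
Start: pos=(8,1), heading=180, pen down
RT 120: heading 180 -> 60
REPEAT 4 [
  -- iteration 1/4 --
  LT 120: heading 60 -> 180
  FD 18: (8,1) -> (-10,1) [heading=180, draw]
  PU: pen up
  REPEAT 4 [
    -- iteration 1/4 --
    BK 16: (-10,1) -> (6,1) [heading=180, move]
    LT 150: heading 180 -> 330
    PD: pen down
    -- iteration 2/4 --
    BK 16: (6,1) -> (-7.856,9) [heading=330, draw]
    LT 150: heading 330 -> 120
    PD: pen down
    -- iteration 3/4 --
    BK 16: (-7.856,9) -> (0.144,-4.856) [heading=120, draw]
    LT 150: heading 120 -> 270
    PD: pen down
    -- iteration 4/4 --
    BK 16: (0.144,-4.856) -> (0.144,11.144) [heading=270, draw]
    LT 150: heading 270 -> 60
    PD: pen down
  ]
  -- iteration 2/4 --
  LT 120: heading 60 -> 180
  FD 18: (0.144,11.144) -> (-17.856,11.144) [heading=180, draw]
  PU: pen up
  REPEAT 4 [
    -- iteration 1/4 --
    BK 16: (-17.856,11.144) -> (-1.856,11.144) [heading=180, move]
    LT 150: heading 180 -> 330
    PD: pen down
    -- iteration 2/4 --
    BK 16: (-1.856,11.144) -> (-15.713,19.144) [heading=330, draw]
    LT 150: heading 330 -> 120
    PD: pen down
    -- iteration 3/4 --
    BK 16: (-15.713,19.144) -> (-7.713,5.287) [heading=120, draw]
    LT 150: heading 120 -> 270
    PD: pen down
    -- iteration 4/4 --
    BK 16: (-7.713,5.287) -> (-7.713,21.287) [heading=270, draw]
    LT 150: heading 270 -> 60
    PD: pen down
  ]
  -- iteration 3/4 --
  LT 120: heading 60 -> 180
  FD 18: (-7.713,21.287) -> (-25.713,21.287) [heading=180, draw]
  PU: pen up
  REPEAT 4 [
    -- iteration 1/4 --
    BK 16: (-25.713,21.287) -> (-9.713,21.287) [heading=180, move]
    LT 150: heading 180 -> 330
    PD: pen down
    -- iteration 2/4 --
    BK 16: (-9.713,21.287) -> (-23.569,29.287) [heading=330, draw]
    LT 150: heading 330 -> 120
    PD: pen down
    -- iteration 3/4 --
    BK 16: (-23.569,29.287) -> (-15.569,15.431) [heading=120, draw]
    LT 150: heading 120 -> 270
    PD: pen down
    -- iteration 4/4 --
    BK 16: (-15.569,15.431) -> (-15.569,31.431) [heading=270, draw]
    LT 150: heading 270 -> 60
    PD: pen down
  ]
  -- iteration 4/4 --
  LT 120: heading 60 -> 180
  FD 18: (-15.569,31.431) -> (-33.569,31.431) [heading=180, draw]
  PU: pen up
  REPEAT 4 [
    -- iteration 1/4 --
    BK 16: (-33.569,31.431) -> (-17.569,31.431) [heading=180, move]
    LT 150: heading 180 -> 330
    PD: pen down
    -- iteration 2/4 --
    BK 16: (-17.569,31.431) -> (-31.426,39.431) [heading=330, draw]
    LT 150: heading 330 -> 120
    PD: pen down
    -- iteration 3/4 --
    BK 16: (-31.426,39.431) -> (-23.426,25.574) [heading=120, draw]
    LT 150: heading 120 -> 270
    PD: pen down
    -- iteration 4/4 --
    BK 16: (-23.426,25.574) -> (-23.426,41.574) [heading=270, draw]
    LT 150: heading 270 -> 60
    PD: pen down
  ]
]
FD 6: (-23.426,41.574) -> (-20.426,46.771) [heading=60, draw]
Final: pos=(-20.426,46.771), heading=60, 17 segment(s) drawn

Segment endpoints: x in {-33.569, -31.426, -25.713, -23.569, -23.426, -23.426, -20.426, -17.856, -17.569, -15.713, -15.569, -15.569, -10, -9.713, -7.856, -7.713, -7.713, -1.856, 0.144, 0.144, 6, 8}, y in {-4.856, 1, 1, 1, 5.287, 9, 11.144, 11.144, 15.431, 19.144, 21.287, 21.287, 21.287, 25.574, 29.287, 31.431, 31.431, 31.431, 39.431, 41.574, 46.771}
xmin=-33.569, ymin=-4.856, xmax=8, ymax=46.771

Answer: -33.569 -4.856 8 46.771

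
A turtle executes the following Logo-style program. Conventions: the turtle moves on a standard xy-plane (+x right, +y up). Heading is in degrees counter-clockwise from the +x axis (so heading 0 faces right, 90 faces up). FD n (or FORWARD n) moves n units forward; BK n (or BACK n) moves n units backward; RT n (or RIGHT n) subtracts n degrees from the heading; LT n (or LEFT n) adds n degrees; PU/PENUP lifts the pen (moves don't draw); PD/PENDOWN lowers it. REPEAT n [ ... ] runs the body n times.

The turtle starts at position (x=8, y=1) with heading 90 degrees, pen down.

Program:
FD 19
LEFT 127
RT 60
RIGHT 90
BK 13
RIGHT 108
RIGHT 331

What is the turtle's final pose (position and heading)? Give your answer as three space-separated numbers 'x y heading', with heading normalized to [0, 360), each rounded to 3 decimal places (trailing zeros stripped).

Executing turtle program step by step:
Start: pos=(8,1), heading=90, pen down
FD 19: (8,1) -> (8,20) [heading=90, draw]
LT 127: heading 90 -> 217
RT 60: heading 217 -> 157
RT 90: heading 157 -> 67
BK 13: (8,20) -> (2.92,8.033) [heading=67, draw]
RT 108: heading 67 -> 319
RT 331: heading 319 -> 348
Final: pos=(2.92,8.033), heading=348, 2 segment(s) drawn

Answer: 2.92 8.033 348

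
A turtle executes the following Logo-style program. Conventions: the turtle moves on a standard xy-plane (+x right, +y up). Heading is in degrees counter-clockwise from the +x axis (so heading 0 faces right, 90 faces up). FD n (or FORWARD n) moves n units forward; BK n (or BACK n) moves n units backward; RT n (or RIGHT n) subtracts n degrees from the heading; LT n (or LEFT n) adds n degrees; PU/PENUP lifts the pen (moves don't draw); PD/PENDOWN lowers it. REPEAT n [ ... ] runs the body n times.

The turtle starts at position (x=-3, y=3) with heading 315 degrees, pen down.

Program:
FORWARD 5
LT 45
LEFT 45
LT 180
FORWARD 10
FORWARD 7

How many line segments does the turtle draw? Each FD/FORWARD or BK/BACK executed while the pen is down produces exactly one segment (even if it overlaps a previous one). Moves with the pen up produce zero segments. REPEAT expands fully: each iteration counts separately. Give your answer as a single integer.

Executing turtle program step by step:
Start: pos=(-3,3), heading=315, pen down
FD 5: (-3,3) -> (0.536,-0.536) [heading=315, draw]
LT 45: heading 315 -> 0
LT 45: heading 0 -> 45
LT 180: heading 45 -> 225
FD 10: (0.536,-0.536) -> (-6.536,-7.607) [heading=225, draw]
FD 7: (-6.536,-7.607) -> (-11.485,-12.556) [heading=225, draw]
Final: pos=(-11.485,-12.556), heading=225, 3 segment(s) drawn
Segments drawn: 3

Answer: 3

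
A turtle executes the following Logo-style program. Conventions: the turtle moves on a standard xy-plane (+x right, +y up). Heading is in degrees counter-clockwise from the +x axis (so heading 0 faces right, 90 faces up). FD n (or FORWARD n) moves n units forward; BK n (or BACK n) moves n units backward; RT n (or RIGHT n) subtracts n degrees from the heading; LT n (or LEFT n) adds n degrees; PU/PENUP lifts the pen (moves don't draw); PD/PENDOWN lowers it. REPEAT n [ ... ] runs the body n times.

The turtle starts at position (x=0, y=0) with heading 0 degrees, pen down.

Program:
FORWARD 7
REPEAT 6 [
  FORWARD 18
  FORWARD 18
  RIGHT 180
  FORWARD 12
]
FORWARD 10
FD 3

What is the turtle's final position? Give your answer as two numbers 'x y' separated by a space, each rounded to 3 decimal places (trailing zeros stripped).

Executing turtle program step by step:
Start: pos=(0,0), heading=0, pen down
FD 7: (0,0) -> (7,0) [heading=0, draw]
REPEAT 6 [
  -- iteration 1/6 --
  FD 18: (7,0) -> (25,0) [heading=0, draw]
  FD 18: (25,0) -> (43,0) [heading=0, draw]
  RT 180: heading 0 -> 180
  FD 12: (43,0) -> (31,0) [heading=180, draw]
  -- iteration 2/6 --
  FD 18: (31,0) -> (13,0) [heading=180, draw]
  FD 18: (13,0) -> (-5,0) [heading=180, draw]
  RT 180: heading 180 -> 0
  FD 12: (-5,0) -> (7,0) [heading=0, draw]
  -- iteration 3/6 --
  FD 18: (7,0) -> (25,0) [heading=0, draw]
  FD 18: (25,0) -> (43,0) [heading=0, draw]
  RT 180: heading 0 -> 180
  FD 12: (43,0) -> (31,0) [heading=180, draw]
  -- iteration 4/6 --
  FD 18: (31,0) -> (13,0) [heading=180, draw]
  FD 18: (13,0) -> (-5,0) [heading=180, draw]
  RT 180: heading 180 -> 0
  FD 12: (-5,0) -> (7,0) [heading=0, draw]
  -- iteration 5/6 --
  FD 18: (7,0) -> (25,0) [heading=0, draw]
  FD 18: (25,0) -> (43,0) [heading=0, draw]
  RT 180: heading 0 -> 180
  FD 12: (43,0) -> (31,0) [heading=180, draw]
  -- iteration 6/6 --
  FD 18: (31,0) -> (13,0) [heading=180, draw]
  FD 18: (13,0) -> (-5,0) [heading=180, draw]
  RT 180: heading 180 -> 0
  FD 12: (-5,0) -> (7,0) [heading=0, draw]
]
FD 10: (7,0) -> (17,0) [heading=0, draw]
FD 3: (17,0) -> (20,0) [heading=0, draw]
Final: pos=(20,0), heading=0, 21 segment(s) drawn

Answer: 20 0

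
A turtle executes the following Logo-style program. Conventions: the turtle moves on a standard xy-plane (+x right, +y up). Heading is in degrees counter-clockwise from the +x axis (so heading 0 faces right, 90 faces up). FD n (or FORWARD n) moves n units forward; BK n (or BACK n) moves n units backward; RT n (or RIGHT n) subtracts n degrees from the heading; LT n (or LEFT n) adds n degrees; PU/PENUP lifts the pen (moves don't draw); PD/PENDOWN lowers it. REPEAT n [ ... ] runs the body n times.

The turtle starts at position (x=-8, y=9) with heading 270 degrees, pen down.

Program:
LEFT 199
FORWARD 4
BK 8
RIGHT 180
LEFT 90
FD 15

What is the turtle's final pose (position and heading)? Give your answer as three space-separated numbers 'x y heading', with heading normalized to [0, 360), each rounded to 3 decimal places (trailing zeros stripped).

Executing turtle program step by step:
Start: pos=(-8,9), heading=270, pen down
LT 199: heading 270 -> 109
FD 4: (-8,9) -> (-9.302,12.782) [heading=109, draw]
BK 8: (-9.302,12.782) -> (-6.698,5.218) [heading=109, draw]
RT 180: heading 109 -> 289
LT 90: heading 289 -> 19
FD 15: (-6.698,5.218) -> (7.485,10.101) [heading=19, draw]
Final: pos=(7.485,10.101), heading=19, 3 segment(s) drawn

Answer: 7.485 10.101 19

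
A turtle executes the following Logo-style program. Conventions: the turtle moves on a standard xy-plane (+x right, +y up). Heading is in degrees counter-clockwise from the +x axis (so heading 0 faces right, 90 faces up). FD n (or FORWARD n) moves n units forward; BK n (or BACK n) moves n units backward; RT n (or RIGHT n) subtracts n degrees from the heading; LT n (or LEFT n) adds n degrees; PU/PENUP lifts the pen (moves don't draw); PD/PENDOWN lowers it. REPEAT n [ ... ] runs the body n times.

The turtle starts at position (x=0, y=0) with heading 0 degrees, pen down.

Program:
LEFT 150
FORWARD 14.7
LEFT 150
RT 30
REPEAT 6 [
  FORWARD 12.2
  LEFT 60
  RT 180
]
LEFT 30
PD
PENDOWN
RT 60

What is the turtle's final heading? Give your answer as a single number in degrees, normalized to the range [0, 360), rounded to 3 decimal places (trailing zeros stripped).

Answer: 240

Derivation:
Executing turtle program step by step:
Start: pos=(0,0), heading=0, pen down
LT 150: heading 0 -> 150
FD 14.7: (0,0) -> (-12.731,7.35) [heading=150, draw]
LT 150: heading 150 -> 300
RT 30: heading 300 -> 270
REPEAT 6 [
  -- iteration 1/6 --
  FD 12.2: (-12.731,7.35) -> (-12.731,-4.85) [heading=270, draw]
  LT 60: heading 270 -> 330
  RT 180: heading 330 -> 150
  -- iteration 2/6 --
  FD 12.2: (-12.731,-4.85) -> (-23.296,1.25) [heading=150, draw]
  LT 60: heading 150 -> 210
  RT 180: heading 210 -> 30
  -- iteration 3/6 --
  FD 12.2: (-23.296,1.25) -> (-12.731,7.35) [heading=30, draw]
  LT 60: heading 30 -> 90
  RT 180: heading 90 -> 270
  -- iteration 4/6 --
  FD 12.2: (-12.731,7.35) -> (-12.731,-4.85) [heading=270, draw]
  LT 60: heading 270 -> 330
  RT 180: heading 330 -> 150
  -- iteration 5/6 --
  FD 12.2: (-12.731,-4.85) -> (-23.296,1.25) [heading=150, draw]
  LT 60: heading 150 -> 210
  RT 180: heading 210 -> 30
  -- iteration 6/6 --
  FD 12.2: (-23.296,1.25) -> (-12.731,7.35) [heading=30, draw]
  LT 60: heading 30 -> 90
  RT 180: heading 90 -> 270
]
LT 30: heading 270 -> 300
PD: pen down
PD: pen down
RT 60: heading 300 -> 240
Final: pos=(-12.731,7.35), heading=240, 7 segment(s) drawn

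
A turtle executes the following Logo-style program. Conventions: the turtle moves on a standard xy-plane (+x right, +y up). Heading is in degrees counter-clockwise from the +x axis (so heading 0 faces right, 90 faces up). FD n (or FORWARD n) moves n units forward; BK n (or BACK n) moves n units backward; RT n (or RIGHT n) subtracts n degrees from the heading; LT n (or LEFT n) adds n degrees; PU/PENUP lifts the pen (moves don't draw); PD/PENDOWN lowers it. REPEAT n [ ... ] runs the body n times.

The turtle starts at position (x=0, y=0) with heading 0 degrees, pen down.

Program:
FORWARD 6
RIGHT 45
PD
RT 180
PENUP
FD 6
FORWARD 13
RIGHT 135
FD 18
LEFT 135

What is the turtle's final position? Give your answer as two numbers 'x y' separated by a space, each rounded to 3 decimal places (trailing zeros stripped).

Executing turtle program step by step:
Start: pos=(0,0), heading=0, pen down
FD 6: (0,0) -> (6,0) [heading=0, draw]
RT 45: heading 0 -> 315
PD: pen down
RT 180: heading 315 -> 135
PU: pen up
FD 6: (6,0) -> (1.757,4.243) [heading=135, move]
FD 13: (1.757,4.243) -> (-7.435,13.435) [heading=135, move]
RT 135: heading 135 -> 0
FD 18: (-7.435,13.435) -> (10.565,13.435) [heading=0, move]
LT 135: heading 0 -> 135
Final: pos=(10.565,13.435), heading=135, 1 segment(s) drawn

Answer: 10.565 13.435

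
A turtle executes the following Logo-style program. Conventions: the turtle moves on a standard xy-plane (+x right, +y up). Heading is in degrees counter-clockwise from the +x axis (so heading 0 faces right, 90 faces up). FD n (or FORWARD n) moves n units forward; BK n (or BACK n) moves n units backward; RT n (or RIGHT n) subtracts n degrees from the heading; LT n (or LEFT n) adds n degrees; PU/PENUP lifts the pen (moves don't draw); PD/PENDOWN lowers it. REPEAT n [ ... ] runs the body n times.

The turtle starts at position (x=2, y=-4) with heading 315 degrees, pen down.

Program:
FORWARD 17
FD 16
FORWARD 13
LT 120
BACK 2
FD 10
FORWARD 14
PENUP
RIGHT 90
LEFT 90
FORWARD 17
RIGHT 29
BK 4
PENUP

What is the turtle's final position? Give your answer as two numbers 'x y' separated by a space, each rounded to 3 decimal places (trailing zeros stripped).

Executing turtle program step by step:
Start: pos=(2,-4), heading=315, pen down
FD 17: (2,-4) -> (14.021,-16.021) [heading=315, draw]
FD 16: (14.021,-16.021) -> (25.335,-27.335) [heading=315, draw]
FD 13: (25.335,-27.335) -> (34.527,-36.527) [heading=315, draw]
LT 120: heading 315 -> 75
BK 2: (34.527,-36.527) -> (34.009,-38.459) [heading=75, draw]
FD 10: (34.009,-38.459) -> (36.597,-28.8) [heading=75, draw]
FD 14: (36.597,-28.8) -> (40.221,-15.277) [heading=75, draw]
PU: pen up
RT 90: heading 75 -> 345
LT 90: heading 345 -> 75
FD 17: (40.221,-15.277) -> (44.621,1.144) [heading=75, move]
RT 29: heading 75 -> 46
BK 4: (44.621,1.144) -> (41.842,-1.733) [heading=46, move]
PU: pen up
Final: pos=(41.842,-1.733), heading=46, 6 segment(s) drawn

Answer: 41.842 -1.733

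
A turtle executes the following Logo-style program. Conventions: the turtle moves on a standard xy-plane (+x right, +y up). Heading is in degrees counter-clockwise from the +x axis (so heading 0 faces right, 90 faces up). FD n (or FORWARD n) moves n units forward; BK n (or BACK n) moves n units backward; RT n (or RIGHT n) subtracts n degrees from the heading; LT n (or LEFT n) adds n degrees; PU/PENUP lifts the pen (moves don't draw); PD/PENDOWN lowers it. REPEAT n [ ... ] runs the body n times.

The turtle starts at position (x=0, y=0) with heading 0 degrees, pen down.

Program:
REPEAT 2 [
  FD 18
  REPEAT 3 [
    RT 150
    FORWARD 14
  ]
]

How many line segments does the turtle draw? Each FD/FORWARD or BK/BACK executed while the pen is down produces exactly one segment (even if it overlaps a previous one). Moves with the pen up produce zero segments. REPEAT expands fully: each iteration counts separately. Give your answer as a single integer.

Executing turtle program step by step:
Start: pos=(0,0), heading=0, pen down
REPEAT 2 [
  -- iteration 1/2 --
  FD 18: (0,0) -> (18,0) [heading=0, draw]
  REPEAT 3 [
    -- iteration 1/3 --
    RT 150: heading 0 -> 210
    FD 14: (18,0) -> (5.876,-7) [heading=210, draw]
    -- iteration 2/3 --
    RT 150: heading 210 -> 60
    FD 14: (5.876,-7) -> (12.876,5.124) [heading=60, draw]
    -- iteration 3/3 --
    RT 150: heading 60 -> 270
    FD 14: (12.876,5.124) -> (12.876,-8.876) [heading=270, draw]
  ]
  -- iteration 2/2 --
  FD 18: (12.876,-8.876) -> (12.876,-26.876) [heading=270, draw]
  REPEAT 3 [
    -- iteration 1/3 --
    RT 150: heading 270 -> 120
    FD 14: (12.876,-26.876) -> (5.876,-14.751) [heading=120, draw]
    -- iteration 2/3 --
    RT 150: heading 120 -> 330
    FD 14: (5.876,-14.751) -> (18,-21.751) [heading=330, draw]
    -- iteration 3/3 --
    RT 150: heading 330 -> 180
    FD 14: (18,-21.751) -> (4,-21.751) [heading=180, draw]
  ]
]
Final: pos=(4,-21.751), heading=180, 8 segment(s) drawn
Segments drawn: 8

Answer: 8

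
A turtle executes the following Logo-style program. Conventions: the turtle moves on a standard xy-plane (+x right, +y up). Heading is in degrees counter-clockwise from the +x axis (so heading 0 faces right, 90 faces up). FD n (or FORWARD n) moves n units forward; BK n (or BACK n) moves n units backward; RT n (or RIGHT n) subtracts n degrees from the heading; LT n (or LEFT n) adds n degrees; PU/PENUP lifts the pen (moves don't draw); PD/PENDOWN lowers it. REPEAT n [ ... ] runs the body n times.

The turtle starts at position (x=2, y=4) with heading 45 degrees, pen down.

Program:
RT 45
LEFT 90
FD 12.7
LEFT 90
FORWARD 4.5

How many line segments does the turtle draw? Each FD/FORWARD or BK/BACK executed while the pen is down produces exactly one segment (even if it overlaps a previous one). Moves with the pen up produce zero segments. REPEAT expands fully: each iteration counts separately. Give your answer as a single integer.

Executing turtle program step by step:
Start: pos=(2,4), heading=45, pen down
RT 45: heading 45 -> 0
LT 90: heading 0 -> 90
FD 12.7: (2,4) -> (2,16.7) [heading=90, draw]
LT 90: heading 90 -> 180
FD 4.5: (2,16.7) -> (-2.5,16.7) [heading=180, draw]
Final: pos=(-2.5,16.7), heading=180, 2 segment(s) drawn
Segments drawn: 2

Answer: 2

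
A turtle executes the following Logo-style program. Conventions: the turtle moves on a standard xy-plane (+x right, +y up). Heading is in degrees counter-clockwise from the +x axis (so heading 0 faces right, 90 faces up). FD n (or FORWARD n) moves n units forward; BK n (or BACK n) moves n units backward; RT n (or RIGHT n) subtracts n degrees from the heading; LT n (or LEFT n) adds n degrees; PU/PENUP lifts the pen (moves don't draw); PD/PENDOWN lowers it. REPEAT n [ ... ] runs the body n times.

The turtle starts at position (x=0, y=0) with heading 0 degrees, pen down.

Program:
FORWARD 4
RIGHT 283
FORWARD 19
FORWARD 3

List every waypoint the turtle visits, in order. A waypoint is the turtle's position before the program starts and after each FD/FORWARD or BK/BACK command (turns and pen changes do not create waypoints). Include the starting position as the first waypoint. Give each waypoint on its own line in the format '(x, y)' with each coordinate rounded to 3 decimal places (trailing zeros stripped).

Executing turtle program step by step:
Start: pos=(0,0), heading=0, pen down
FD 4: (0,0) -> (4,0) [heading=0, draw]
RT 283: heading 0 -> 77
FD 19: (4,0) -> (8.274,18.513) [heading=77, draw]
FD 3: (8.274,18.513) -> (8.949,21.436) [heading=77, draw]
Final: pos=(8.949,21.436), heading=77, 3 segment(s) drawn
Waypoints (4 total):
(0, 0)
(4, 0)
(8.274, 18.513)
(8.949, 21.436)

Answer: (0, 0)
(4, 0)
(8.274, 18.513)
(8.949, 21.436)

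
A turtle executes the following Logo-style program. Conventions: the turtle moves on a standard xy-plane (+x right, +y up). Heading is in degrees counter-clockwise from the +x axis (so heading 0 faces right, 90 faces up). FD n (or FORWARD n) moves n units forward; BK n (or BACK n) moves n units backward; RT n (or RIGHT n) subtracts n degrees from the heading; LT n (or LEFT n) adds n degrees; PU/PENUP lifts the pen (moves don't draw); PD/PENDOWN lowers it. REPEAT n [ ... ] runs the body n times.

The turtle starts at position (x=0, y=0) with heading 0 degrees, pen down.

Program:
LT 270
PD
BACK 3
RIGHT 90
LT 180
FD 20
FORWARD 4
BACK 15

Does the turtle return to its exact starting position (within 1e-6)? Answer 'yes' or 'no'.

Answer: no

Derivation:
Executing turtle program step by step:
Start: pos=(0,0), heading=0, pen down
LT 270: heading 0 -> 270
PD: pen down
BK 3: (0,0) -> (0,3) [heading=270, draw]
RT 90: heading 270 -> 180
LT 180: heading 180 -> 0
FD 20: (0,3) -> (20,3) [heading=0, draw]
FD 4: (20,3) -> (24,3) [heading=0, draw]
BK 15: (24,3) -> (9,3) [heading=0, draw]
Final: pos=(9,3), heading=0, 4 segment(s) drawn

Start position: (0, 0)
Final position: (9, 3)
Distance = 9.487; >= 1e-6 -> NOT closed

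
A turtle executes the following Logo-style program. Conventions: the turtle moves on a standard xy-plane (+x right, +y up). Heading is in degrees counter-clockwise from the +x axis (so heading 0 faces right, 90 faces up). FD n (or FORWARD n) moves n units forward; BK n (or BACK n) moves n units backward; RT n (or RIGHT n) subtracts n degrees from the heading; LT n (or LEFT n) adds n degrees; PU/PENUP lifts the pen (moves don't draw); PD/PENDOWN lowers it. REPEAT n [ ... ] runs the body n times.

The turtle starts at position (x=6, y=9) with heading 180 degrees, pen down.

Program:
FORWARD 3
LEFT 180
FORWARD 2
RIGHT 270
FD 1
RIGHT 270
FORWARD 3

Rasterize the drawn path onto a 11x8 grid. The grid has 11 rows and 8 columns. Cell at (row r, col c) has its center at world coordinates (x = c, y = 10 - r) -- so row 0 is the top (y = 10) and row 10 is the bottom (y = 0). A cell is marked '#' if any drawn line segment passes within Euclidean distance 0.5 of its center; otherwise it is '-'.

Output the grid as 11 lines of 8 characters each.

Answer: --####--
---####-
--------
--------
--------
--------
--------
--------
--------
--------
--------

Derivation:
Segment 0: (6,9) -> (3,9)
Segment 1: (3,9) -> (5,9)
Segment 2: (5,9) -> (5,10)
Segment 3: (5,10) -> (2,10)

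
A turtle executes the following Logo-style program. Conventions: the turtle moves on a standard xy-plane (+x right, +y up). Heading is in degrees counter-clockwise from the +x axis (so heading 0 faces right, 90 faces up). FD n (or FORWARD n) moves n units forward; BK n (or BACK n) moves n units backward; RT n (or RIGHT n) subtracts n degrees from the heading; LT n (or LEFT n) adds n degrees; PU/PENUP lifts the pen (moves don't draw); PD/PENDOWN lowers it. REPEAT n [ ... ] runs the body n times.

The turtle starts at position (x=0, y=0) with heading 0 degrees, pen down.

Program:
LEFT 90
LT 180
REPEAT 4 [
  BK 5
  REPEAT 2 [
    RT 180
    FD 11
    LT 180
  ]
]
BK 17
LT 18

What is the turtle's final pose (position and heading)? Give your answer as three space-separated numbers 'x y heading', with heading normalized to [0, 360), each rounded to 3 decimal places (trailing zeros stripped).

Executing turtle program step by step:
Start: pos=(0,0), heading=0, pen down
LT 90: heading 0 -> 90
LT 180: heading 90 -> 270
REPEAT 4 [
  -- iteration 1/4 --
  BK 5: (0,0) -> (0,5) [heading=270, draw]
  REPEAT 2 [
    -- iteration 1/2 --
    RT 180: heading 270 -> 90
    FD 11: (0,5) -> (0,16) [heading=90, draw]
    LT 180: heading 90 -> 270
    -- iteration 2/2 --
    RT 180: heading 270 -> 90
    FD 11: (0,16) -> (0,27) [heading=90, draw]
    LT 180: heading 90 -> 270
  ]
  -- iteration 2/4 --
  BK 5: (0,27) -> (0,32) [heading=270, draw]
  REPEAT 2 [
    -- iteration 1/2 --
    RT 180: heading 270 -> 90
    FD 11: (0,32) -> (0,43) [heading=90, draw]
    LT 180: heading 90 -> 270
    -- iteration 2/2 --
    RT 180: heading 270 -> 90
    FD 11: (0,43) -> (0,54) [heading=90, draw]
    LT 180: heading 90 -> 270
  ]
  -- iteration 3/4 --
  BK 5: (0,54) -> (0,59) [heading=270, draw]
  REPEAT 2 [
    -- iteration 1/2 --
    RT 180: heading 270 -> 90
    FD 11: (0,59) -> (0,70) [heading=90, draw]
    LT 180: heading 90 -> 270
    -- iteration 2/2 --
    RT 180: heading 270 -> 90
    FD 11: (0,70) -> (0,81) [heading=90, draw]
    LT 180: heading 90 -> 270
  ]
  -- iteration 4/4 --
  BK 5: (0,81) -> (0,86) [heading=270, draw]
  REPEAT 2 [
    -- iteration 1/2 --
    RT 180: heading 270 -> 90
    FD 11: (0,86) -> (0,97) [heading=90, draw]
    LT 180: heading 90 -> 270
    -- iteration 2/2 --
    RT 180: heading 270 -> 90
    FD 11: (0,97) -> (0,108) [heading=90, draw]
    LT 180: heading 90 -> 270
  ]
]
BK 17: (0,108) -> (0,125) [heading=270, draw]
LT 18: heading 270 -> 288
Final: pos=(0,125), heading=288, 13 segment(s) drawn

Answer: 0 125 288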